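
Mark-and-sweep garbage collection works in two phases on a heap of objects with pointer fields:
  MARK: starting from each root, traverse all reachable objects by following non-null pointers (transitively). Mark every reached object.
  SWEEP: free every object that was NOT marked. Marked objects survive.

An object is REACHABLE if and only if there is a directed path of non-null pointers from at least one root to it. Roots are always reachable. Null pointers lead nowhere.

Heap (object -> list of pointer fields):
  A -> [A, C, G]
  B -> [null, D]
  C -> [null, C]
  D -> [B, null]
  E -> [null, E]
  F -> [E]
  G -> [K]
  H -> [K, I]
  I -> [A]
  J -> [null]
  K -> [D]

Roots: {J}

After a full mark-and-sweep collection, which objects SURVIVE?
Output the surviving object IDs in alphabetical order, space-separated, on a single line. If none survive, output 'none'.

Answer: J

Derivation:
Roots: J
Mark J: refs=null, marked=J
Unmarked (collected): A B C D E F G H I K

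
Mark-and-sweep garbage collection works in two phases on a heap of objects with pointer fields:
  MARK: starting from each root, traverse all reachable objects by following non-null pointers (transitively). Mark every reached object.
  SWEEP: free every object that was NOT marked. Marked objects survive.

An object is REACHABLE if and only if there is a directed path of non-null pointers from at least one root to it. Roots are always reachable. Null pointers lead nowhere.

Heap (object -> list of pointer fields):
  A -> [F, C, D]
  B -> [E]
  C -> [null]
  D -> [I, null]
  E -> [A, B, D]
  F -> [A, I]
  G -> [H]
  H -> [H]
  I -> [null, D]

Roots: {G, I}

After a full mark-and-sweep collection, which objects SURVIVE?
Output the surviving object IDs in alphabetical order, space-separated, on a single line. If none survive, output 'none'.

Answer: D G H I

Derivation:
Roots: G I
Mark G: refs=H, marked=G
Mark I: refs=null D, marked=G I
Mark H: refs=H, marked=G H I
Mark D: refs=I null, marked=D G H I
Unmarked (collected): A B C E F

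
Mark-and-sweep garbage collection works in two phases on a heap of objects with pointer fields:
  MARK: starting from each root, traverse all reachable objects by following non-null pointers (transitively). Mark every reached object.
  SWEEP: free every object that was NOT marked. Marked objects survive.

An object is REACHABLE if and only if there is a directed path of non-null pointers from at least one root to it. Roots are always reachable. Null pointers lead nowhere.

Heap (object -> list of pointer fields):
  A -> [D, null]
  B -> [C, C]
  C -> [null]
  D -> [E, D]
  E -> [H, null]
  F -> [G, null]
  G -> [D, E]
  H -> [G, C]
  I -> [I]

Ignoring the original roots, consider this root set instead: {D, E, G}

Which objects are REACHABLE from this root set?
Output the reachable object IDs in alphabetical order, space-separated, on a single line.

Answer: C D E G H

Derivation:
Roots: D E G
Mark D: refs=E D, marked=D
Mark E: refs=H null, marked=D E
Mark G: refs=D E, marked=D E G
Mark H: refs=G C, marked=D E G H
Mark C: refs=null, marked=C D E G H
Unmarked (collected): A B F I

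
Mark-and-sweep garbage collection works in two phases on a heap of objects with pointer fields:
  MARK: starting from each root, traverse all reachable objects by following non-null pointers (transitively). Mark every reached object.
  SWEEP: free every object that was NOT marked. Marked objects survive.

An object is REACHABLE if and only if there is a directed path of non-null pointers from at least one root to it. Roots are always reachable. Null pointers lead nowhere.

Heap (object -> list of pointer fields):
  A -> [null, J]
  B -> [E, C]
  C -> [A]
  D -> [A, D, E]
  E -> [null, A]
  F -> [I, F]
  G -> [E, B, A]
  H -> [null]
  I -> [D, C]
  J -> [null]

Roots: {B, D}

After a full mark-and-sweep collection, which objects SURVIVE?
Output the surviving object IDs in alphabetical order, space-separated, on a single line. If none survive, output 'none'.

Answer: A B C D E J

Derivation:
Roots: B D
Mark B: refs=E C, marked=B
Mark D: refs=A D E, marked=B D
Mark E: refs=null A, marked=B D E
Mark C: refs=A, marked=B C D E
Mark A: refs=null J, marked=A B C D E
Mark J: refs=null, marked=A B C D E J
Unmarked (collected): F G H I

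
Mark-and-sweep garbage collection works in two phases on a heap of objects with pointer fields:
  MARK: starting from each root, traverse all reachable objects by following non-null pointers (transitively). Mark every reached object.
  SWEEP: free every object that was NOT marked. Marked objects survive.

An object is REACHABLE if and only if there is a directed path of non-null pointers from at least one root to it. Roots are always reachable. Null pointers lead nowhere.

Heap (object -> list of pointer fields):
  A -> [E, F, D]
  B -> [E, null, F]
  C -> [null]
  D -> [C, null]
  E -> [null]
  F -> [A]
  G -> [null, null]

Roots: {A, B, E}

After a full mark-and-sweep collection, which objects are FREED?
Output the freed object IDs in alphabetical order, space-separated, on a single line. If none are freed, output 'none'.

Roots: A B E
Mark A: refs=E F D, marked=A
Mark B: refs=E null F, marked=A B
Mark E: refs=null, marked=A B E
Mark F: refs=A, marked=A B E F
Mark D: refs=C null, marked=A B D E F
Mark C: refs=null, marked=A B C D E F
Unmarked (collected): G

Answer: G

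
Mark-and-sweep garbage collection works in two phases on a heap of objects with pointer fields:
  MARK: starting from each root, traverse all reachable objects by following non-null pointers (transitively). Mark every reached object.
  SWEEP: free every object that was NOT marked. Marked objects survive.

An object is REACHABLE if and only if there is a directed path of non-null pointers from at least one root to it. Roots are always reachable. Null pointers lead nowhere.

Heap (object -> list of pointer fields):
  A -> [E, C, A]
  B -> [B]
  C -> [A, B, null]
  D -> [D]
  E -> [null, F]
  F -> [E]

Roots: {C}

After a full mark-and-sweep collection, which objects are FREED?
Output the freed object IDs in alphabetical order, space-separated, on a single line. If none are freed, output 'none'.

Answer: D

Derivation:
Roots: C
Mark C: refs=A B null, marked=C
Mark A: refs=E C A, marked=A C
Mark B: refs=B, marked=A B C
Mark E: refs=null F, marked=A B C E
Mark F: refs=E, marked=A B C E F
Unmarked (collected): D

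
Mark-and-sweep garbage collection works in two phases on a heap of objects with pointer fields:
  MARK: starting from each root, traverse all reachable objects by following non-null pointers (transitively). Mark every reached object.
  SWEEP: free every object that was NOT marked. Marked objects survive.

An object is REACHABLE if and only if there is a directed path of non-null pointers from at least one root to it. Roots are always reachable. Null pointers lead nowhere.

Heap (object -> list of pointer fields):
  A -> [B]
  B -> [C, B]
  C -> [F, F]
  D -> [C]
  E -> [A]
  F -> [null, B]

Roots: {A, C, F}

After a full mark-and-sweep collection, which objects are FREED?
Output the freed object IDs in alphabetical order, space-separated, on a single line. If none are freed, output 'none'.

Roots: A C F
Mark A: refs=B, marked=A
Mark C: refs=F F, marked=A C
Mark F: refs=null B, marked=A C F
Mark B: refs=C B, marked=A B C F
Unmarked (collected): D E

Answer: D E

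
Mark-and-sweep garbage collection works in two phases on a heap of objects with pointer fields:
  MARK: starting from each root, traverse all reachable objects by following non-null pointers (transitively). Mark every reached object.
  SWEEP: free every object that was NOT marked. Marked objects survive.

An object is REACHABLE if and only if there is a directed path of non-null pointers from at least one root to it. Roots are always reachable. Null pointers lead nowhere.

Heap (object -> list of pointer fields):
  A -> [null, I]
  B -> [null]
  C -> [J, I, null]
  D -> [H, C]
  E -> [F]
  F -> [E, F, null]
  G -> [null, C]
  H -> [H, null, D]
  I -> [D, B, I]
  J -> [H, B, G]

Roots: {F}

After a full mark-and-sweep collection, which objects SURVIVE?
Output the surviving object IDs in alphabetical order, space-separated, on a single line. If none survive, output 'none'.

Answer: E F

Derivation:
Roots: F
Mark F: refs=E F null, marked=F
Mark E: refs=F, marked=E F
Unmarked (collected): A B C D G H I J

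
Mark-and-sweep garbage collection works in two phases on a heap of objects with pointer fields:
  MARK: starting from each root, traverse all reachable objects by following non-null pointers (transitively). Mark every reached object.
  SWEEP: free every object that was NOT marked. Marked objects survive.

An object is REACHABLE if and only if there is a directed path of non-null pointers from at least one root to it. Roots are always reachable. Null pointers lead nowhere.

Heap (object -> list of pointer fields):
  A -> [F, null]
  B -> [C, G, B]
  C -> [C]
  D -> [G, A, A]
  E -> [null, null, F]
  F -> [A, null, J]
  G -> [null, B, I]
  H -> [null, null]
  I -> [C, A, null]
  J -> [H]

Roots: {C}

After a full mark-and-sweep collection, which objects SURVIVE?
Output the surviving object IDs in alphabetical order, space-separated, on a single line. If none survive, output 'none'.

Roots: C
Mark C: refs=C, marked=C
Unmarked (collected): A B D E F G H I J

Answer: C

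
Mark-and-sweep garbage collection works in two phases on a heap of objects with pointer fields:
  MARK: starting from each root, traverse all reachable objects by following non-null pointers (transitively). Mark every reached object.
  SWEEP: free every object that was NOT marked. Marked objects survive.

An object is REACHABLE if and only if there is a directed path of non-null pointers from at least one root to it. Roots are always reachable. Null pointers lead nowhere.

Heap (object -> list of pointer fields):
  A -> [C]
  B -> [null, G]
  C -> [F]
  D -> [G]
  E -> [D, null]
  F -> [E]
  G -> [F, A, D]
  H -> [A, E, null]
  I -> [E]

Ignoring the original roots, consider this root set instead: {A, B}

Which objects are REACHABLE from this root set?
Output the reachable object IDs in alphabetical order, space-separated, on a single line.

Roots: A B
Mark A: refs=C, marked=A
Mark B: refs=null G, marked=A B
Mark C: refs=F, marked=A B C
Mark G: refs=F A D, marked=A B C G
Mark F: refs=E, marked=A B C F G
Mark D: refs=G, marked=A B C D F G
Mark E: refs=D null, marked=A B C D E F G
Unmarked (collected): H I

Answer: A B C D E F G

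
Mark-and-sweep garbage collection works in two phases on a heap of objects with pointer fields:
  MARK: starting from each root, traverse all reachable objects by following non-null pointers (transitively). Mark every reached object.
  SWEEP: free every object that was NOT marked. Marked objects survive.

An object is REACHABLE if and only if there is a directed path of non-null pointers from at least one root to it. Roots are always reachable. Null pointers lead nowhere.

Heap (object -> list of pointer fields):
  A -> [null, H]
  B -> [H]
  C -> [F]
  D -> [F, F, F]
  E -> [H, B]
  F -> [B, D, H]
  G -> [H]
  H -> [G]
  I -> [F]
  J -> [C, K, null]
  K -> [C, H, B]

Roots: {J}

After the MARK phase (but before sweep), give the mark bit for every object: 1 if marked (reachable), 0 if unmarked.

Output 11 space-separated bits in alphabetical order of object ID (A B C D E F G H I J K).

Roots: J
Mark J: refs=C K null, marked=J
Mark C: refs=F, marked=C J
Mark K: refs=C H B, marked=C J K
Mark F: refs=B D H, marked=C F J K
Mark H: refs=G, marked=C F H J K
Mark B: refs=H, marked=B C F H J K
Mark D: refs=F F F, marked=B C D F H J K
Mark G: refs=H, marked=B C D F G H J K
Unmarked (collected): A E I

Answer: 0 1 1 1 0 1 1 1 0 1 1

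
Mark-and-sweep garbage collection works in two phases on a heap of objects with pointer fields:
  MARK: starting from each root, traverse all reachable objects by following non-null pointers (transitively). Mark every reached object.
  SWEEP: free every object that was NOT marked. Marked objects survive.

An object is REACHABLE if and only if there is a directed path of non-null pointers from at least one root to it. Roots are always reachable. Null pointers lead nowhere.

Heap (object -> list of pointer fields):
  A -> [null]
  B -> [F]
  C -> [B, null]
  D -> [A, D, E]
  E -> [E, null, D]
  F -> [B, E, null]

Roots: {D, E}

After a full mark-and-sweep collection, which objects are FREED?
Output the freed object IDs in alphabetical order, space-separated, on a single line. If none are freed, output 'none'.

Answer: B C F

Derivation:
Roots: D E
Mark D: refs=A D E, marked=D
Mark E: refs=E null D, marked=D E
Mark A: refs=null, marked=A D E
Unmarked (collected): B C F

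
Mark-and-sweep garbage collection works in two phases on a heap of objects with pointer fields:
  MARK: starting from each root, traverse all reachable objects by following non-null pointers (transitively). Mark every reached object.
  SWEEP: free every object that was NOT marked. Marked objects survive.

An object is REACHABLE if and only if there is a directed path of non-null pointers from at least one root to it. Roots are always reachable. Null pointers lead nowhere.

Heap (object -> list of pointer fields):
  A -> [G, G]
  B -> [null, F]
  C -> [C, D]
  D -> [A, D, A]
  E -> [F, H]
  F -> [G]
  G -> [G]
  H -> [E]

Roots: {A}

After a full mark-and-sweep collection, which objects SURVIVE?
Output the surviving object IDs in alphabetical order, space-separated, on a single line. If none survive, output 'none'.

Roots: A
Mark A: refs=G G, marked=A
Mark G: refs=G, marked=A G
Unmarked (collected): B C D E F H

Answer: A G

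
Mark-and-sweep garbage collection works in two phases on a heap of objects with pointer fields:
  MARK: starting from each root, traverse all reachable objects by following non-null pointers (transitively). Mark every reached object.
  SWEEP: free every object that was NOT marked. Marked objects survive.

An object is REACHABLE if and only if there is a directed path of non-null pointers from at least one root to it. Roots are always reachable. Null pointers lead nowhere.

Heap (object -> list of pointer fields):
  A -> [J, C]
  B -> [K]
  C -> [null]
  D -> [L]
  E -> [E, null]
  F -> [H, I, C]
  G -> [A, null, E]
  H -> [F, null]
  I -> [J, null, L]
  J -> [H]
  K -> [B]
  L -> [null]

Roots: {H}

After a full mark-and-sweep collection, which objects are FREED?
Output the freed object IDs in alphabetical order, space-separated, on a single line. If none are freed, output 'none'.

Roots: H
Mark H: refs=F null, marked=H
Mark F: refs=H I C, marked=F H
Mark I: refs=J null L, marked=F H I
Mark C: refs=null, marked=C F H I
Mark J: refs=H, marked=C F H I J
Mark L: refs=null, marked=C F H I J L
Unmarked (collected): A B D E G K

Answer: A B D E G K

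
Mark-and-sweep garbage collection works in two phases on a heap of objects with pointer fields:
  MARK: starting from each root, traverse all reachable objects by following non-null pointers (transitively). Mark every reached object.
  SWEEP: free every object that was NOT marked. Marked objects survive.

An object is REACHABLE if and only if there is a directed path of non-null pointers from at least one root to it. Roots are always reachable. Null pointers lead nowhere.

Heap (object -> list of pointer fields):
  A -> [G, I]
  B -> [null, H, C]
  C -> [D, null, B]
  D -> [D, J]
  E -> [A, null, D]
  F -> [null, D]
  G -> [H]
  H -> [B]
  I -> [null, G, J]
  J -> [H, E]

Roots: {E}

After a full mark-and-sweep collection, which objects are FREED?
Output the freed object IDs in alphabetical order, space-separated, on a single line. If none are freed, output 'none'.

Roots: E
Mark E: refs=A null D, marked=E
Mark A: refs=G I, marked=A E
Mark D: refs=D J, marked=A D E
Mark G: refs=H, marked=A D E G
Mark I: refs=null G J, marked=A D E G I
Mark J: refs=H E, marked=A D E G I J
Mark H: refs=B, marked=A D E G H I J
Mark B: refs=null H C, marked=A B D E G H I J
Mark C: refs=D null B, marked=A B C D E G H I J
Unmarked (collected): F

Answer: F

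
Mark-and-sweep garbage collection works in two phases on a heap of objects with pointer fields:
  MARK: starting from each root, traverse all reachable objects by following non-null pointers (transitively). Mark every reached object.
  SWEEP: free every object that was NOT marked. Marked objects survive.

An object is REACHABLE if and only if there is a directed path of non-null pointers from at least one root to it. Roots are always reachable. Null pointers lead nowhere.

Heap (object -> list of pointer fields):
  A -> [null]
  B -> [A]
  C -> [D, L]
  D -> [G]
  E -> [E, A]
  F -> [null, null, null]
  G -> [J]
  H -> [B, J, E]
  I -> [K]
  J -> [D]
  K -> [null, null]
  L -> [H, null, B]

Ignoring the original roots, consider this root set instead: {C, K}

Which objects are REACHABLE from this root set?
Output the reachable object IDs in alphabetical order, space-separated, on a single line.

Answer: A B C D E G H J K L

Derivation:
Roots: C K
Mark C: refs=D L, marked=C
Mark K: refs=null null, marked=C K
Mark D: refs=G, marked=C D K
Mark L: refs=H null B, marked=C D K L
Mark G: refs=J, marked=C D G K L
Mark H: refs=B J E, marked=C D G H K L
Mark B: refs=A, marked=B C D G H K L
Mark J: refs=D, marked=B C D G H J K L
Mark E: refs=E A, marked=B C D E G H J K L
Mark A: refs=null, marked=A B C D E G H J K L
Unmarked (collected): F I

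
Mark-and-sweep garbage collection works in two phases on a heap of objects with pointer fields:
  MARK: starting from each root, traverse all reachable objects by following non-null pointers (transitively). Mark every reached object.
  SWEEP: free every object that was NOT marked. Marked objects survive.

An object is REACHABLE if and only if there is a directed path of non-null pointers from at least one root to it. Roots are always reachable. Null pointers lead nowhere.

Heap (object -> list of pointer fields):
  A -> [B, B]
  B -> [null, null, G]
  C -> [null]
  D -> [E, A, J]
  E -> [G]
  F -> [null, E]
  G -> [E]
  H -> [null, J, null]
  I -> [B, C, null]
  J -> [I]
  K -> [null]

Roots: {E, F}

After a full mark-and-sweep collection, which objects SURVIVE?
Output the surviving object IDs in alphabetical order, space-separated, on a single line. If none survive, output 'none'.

Roots: E F
Mark E: refs=G, marked=E
Mark F: refs=null E, marked=E F
Mark G: refs=E, marked=E F G
Unmarked (collected): A B C D H I J K

Answer: E F G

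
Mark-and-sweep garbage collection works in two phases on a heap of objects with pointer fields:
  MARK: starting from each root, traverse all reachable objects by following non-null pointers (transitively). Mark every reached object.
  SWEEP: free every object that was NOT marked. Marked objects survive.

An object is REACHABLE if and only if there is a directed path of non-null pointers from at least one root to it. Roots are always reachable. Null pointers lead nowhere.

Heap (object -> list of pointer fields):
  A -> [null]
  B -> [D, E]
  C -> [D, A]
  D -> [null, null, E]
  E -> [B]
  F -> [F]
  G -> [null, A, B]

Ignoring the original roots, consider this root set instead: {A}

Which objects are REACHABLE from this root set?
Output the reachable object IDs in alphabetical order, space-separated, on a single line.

Answer: A

Derivation:
Roots: A
Mark A: refs=null, marked=A
Unmarked (collected): B C D E F G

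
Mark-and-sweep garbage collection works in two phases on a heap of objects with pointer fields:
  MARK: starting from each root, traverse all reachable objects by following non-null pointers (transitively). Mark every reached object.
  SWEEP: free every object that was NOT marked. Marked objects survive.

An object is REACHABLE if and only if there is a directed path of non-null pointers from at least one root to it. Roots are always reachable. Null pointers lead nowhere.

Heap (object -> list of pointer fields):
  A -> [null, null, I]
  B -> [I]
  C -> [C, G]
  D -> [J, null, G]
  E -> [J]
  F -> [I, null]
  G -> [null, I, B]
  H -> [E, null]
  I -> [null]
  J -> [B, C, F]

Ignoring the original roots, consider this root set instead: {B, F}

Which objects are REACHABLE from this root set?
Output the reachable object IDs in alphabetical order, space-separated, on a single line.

Answer: B F I

Derivation:
Roots: B F
Mark B: refs=I, marked=B
Mark F: refs=I null, marked=B F
Mark I: refs=null, marked=B F I
Unmarked (collected): A C D E G H J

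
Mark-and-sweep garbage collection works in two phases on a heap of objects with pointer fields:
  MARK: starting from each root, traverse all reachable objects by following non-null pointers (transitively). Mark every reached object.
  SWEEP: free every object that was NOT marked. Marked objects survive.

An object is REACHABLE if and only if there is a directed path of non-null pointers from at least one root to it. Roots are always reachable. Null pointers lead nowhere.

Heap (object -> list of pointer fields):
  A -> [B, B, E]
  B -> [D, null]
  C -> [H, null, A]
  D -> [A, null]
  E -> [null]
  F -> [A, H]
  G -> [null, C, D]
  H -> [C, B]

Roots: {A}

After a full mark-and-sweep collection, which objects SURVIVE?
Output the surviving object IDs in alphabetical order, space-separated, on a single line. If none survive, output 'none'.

Answer: A B D E

Derivation:
Roots: A
Mark A: refs=B B E, marked=A
Mark B: refs=D null, marked=A B
Mark E: refs=null, marked=A B E
Mark D: refs=A null, marked=A B D E
Unmarked (collected): C F G H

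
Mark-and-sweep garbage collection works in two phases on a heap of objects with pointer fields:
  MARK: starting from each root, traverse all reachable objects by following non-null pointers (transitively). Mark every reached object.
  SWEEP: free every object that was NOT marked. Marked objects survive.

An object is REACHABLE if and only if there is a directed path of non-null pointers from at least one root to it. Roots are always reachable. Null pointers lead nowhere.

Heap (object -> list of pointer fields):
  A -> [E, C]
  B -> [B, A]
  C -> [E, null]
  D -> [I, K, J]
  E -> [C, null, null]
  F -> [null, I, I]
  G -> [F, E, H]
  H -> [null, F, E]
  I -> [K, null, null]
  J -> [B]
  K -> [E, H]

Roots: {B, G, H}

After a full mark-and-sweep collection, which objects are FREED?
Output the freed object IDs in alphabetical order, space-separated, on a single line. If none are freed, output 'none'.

Answer: D J

Derivation:
Roots: B G H
Mark B: refs=B A, marked=B
Mark G: refs=F E H, marked=B G
Mark H: refs=null F E, marked=B G H
Mark A: refs=E C, marked=A B G H
Mark F: refs=null I I, marked=A B F G H
Mark E: refs=C null null, marked=A B E F G H
Mark C: refs=E null, marked=A B C E F G H
Mark I: refs=K null null, marked=A B C E F G H I
Mark K: refs=E H, marked=A B C E F G H I K
Unmarked (collected): D J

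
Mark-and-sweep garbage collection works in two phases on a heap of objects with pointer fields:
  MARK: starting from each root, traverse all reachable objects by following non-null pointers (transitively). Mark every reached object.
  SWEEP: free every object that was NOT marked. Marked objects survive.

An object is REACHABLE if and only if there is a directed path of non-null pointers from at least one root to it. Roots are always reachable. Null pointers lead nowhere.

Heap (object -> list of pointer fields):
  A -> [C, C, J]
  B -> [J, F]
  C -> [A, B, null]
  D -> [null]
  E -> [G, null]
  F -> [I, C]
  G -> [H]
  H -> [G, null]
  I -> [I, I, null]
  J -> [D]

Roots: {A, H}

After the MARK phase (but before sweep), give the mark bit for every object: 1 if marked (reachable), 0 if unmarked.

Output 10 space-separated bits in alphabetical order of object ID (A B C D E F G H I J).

Roots: A H
Mark A: refs=C C J, marked=A
Mark H: refs=G null, marked=A H
Mark C: refs=A B null, marked=A C H
Mark J: refs=D, marked=A C H J
Mark G: refs=H, marked=A C G H J
Mark B: refs=J F, marked=A B C G H J
Mark D: refs=null, marked=A B C D G H J
Mark F: refs=I C, marked=A B C D F G H J
Mark I: refs=I I null, marked=A B C D F G H I J
Unmarked (collected): E

Answer: 1 1 1 1 0 1 1 1 1 1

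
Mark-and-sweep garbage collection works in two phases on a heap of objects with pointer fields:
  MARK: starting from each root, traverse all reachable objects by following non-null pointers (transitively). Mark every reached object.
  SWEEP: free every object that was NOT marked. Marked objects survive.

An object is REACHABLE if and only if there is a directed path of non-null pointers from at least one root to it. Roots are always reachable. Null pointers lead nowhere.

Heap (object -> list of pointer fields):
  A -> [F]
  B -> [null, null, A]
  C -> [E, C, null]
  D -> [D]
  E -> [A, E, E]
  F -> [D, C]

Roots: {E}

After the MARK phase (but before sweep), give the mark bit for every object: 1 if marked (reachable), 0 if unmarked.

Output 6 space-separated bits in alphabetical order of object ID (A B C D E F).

Roots: E
Mark E: refs=A E E, marked=E
Mark A: refs=F, marked=A E
Mark F: refs=D C, marked=A E F
Mark D: refs=D, marked=A D E F
Mark C: refs=E C null, marked=A C D E F
Unmarked (collected): B

Answer: 1 0 1 1 1 1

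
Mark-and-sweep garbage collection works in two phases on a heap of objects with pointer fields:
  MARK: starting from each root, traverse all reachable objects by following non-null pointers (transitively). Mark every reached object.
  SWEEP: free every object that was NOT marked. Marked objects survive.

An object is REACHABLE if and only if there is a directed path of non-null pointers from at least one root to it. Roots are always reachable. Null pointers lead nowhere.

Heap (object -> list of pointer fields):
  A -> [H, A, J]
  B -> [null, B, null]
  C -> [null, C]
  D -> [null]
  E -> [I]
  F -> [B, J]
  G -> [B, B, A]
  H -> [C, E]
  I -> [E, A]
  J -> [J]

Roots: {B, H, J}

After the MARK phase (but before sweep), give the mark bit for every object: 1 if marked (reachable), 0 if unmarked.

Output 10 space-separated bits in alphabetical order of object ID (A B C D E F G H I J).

Roots: B H J
Mark B: refs=null B null, marked=B
Mark H: refs=C E, marked=B H
Mark J: refs=J, marked=B H J
Mark C: refs=null C, marked=B C H J
Mark E: refs=I, marked=B C E H J
Mark I: refs=E A, marked=B C E H I J
Mark A: refs=H A J, marked=A B C E H I J
Unmarked (collected): D F G

Answer: 1 1 1 0 1 0 0 1 1 1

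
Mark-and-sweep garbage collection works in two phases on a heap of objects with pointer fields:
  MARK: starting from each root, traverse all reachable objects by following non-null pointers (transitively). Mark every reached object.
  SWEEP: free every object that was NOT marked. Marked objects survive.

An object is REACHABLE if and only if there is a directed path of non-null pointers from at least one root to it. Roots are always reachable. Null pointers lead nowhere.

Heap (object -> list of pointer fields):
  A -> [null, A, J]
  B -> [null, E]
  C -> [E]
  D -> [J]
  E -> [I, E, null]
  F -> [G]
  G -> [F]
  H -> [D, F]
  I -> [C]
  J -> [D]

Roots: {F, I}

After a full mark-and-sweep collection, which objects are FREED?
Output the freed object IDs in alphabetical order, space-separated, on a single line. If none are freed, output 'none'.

Roots: F I
Mark F: refs=G, marked=F
Mark I: refs=C, marked=F I
Mark G: refs=F, marked=F G I
Mark C: refs=E, marked=C F G I
Mark E: refs=I E null, marked=C E F G I
Unmarked (collected): A B D H J

Answer: A B D H J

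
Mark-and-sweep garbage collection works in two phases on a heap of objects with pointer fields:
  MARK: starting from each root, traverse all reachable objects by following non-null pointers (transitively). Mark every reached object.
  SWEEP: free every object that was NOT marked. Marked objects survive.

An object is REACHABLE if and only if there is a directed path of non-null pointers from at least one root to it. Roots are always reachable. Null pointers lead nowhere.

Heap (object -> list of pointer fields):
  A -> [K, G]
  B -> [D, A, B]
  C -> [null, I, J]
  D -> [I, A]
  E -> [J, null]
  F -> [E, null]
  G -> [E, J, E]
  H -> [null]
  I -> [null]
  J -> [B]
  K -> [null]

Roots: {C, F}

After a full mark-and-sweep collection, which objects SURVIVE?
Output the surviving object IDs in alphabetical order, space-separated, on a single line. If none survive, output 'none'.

Roots: C F
Mark C: refs=null I J, marked=C
Mark F: refs=E null, marked=C F
Mark I: refs=null, marked=C F I
Mark J: refs=B, marked=C F I J
Mark E: refs=J null, marked=C E F I J
Mark B: refs=D A B, marked=B C E F I J
Mark D: refs=I A, marked=B C D E F I J
Mark A: refs=K G, marked=A B C D E F I J
Mark K: refs=null, marked=A B C D E F I J K
Mark G: refs=E J E, marked=A B C D E F G I J K
Unmarked (collected): H

Answer: A B C D E F G I J K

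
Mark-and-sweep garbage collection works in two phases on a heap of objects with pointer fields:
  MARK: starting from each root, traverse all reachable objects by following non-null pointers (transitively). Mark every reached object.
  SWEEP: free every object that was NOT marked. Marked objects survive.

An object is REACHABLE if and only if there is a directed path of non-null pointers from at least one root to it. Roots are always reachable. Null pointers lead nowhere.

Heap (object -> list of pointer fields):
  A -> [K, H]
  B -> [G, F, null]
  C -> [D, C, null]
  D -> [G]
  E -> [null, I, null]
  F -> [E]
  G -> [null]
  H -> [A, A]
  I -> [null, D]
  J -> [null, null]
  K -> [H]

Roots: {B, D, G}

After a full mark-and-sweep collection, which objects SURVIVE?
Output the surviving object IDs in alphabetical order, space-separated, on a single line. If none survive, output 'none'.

Answer: B D E F G I

Derivation:
Roots: B D G
Mark B: refs=G F null, marked=B
Mark D: refs=G, marked=B D
Mark G: refs=null, marked=B D G
Mark F: refs=E, marked=B D F G
Mark E: refs=null I null, marked=B D E F G
Mark I: refs=null D, marked=B D E F G I
Unmarked (collected): A C H J K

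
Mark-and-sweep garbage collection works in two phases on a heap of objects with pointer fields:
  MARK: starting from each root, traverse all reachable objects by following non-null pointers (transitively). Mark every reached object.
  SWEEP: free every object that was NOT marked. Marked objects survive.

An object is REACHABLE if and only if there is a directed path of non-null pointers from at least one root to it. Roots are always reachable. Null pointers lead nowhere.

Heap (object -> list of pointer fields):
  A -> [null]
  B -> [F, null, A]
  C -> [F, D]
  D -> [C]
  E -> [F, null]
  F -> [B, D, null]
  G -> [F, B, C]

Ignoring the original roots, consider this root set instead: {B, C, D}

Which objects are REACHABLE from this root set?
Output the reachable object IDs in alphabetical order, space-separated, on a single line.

Answer: A B C D F

Derivation:
Roots: B C D
Mark B: refs=F null A, marked=B
Mark C: refs=F D, marked=B C
Mark D: refs=C, marked=B C D
Mark F: refs=B D null, marked=B C D F
Mark A: refs=null, marked=A B C D F
Unmarked (collected): E G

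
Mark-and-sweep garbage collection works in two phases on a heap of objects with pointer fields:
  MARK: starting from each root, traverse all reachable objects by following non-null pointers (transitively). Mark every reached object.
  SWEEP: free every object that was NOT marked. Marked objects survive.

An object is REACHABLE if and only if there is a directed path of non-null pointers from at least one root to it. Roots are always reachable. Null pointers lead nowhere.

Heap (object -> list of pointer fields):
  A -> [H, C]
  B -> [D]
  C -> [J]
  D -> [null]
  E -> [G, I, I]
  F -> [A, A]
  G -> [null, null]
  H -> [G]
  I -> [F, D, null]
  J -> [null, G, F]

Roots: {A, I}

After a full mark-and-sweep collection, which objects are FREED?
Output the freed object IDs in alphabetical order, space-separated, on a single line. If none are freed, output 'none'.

Answer: B E

Derivation:
Roots: A I
Mark A: refs=H C, marked=A
Mark I: refs=F D null, marked=A I
Mark H: refs=G, marked=A H I
Mark C: refs=J, marked=A C H I
Mark F: refs=A A, marked=A C F H I
Mark D: refs=null, marked=A C D F H I
Mark G: refs=null null, marked=A C D F G H I
Mark J: refs=null G F, marked=A C D F G H I J
Unmarked (collected): B E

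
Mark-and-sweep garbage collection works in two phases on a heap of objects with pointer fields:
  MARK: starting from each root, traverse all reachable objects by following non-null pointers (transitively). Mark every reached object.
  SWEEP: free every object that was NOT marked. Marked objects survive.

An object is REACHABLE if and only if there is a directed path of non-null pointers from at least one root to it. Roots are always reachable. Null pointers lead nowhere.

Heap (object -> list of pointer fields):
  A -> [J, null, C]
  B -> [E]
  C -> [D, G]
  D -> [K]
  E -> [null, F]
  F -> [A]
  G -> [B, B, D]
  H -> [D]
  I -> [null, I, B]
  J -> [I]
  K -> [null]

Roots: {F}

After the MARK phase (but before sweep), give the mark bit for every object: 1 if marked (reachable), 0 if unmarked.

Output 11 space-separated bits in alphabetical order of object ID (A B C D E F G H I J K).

Roots: F
Mark F: refs=A, marked=F
Mark A: refs=J null C, marked=A F
Mark J: refs=I, marked=A F J
Mark C: refs=D G, marked=A C F J
Mark I: refs=null I B, marked=A C F I J
Mark D: refs=K, marked=A C D F I J
Mark G: refs=B B D, marked=A C D F G I J
Mark B: refs=E, marked=A B C D F G I J
Mark K: refs=null, marked=A B C D F G I J K
Mark E: refs=null F, marked=A B C D E F G I J K
Unmarked (collected): H

Answer: 1 1 1 1 1 1 1 0 1 1 1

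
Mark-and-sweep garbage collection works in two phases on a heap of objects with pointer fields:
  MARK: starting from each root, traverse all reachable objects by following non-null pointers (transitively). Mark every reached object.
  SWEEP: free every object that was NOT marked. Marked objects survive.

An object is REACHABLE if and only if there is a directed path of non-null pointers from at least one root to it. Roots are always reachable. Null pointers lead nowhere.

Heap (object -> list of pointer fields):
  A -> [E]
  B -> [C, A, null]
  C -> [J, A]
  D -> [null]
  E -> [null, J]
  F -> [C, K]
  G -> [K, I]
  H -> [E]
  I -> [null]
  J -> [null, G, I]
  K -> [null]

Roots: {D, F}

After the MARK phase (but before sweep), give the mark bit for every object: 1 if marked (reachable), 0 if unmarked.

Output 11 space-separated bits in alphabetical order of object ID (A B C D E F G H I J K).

Answer: 1 0 1 1 1 1 1 0 1 1 1

Derivation:
Roots: D F
Mark D: refs=null, marked=D
Mark F: refs=C K, marked=D F
Mark C: refs=J A, marked=C D F
Mark K: refs=null, marked=C D F K
Mark J: refs=null G I, marked=C D F J K
Mark A: refs=E, marked=A C D F J K
Mark G: refs=K I, marked=A C D F G J K
Mark I: refs=null, marked=A C D F G I J K
Mark E: refs=null J, marked=A C D E F G I J K
Unmarked (collected): B H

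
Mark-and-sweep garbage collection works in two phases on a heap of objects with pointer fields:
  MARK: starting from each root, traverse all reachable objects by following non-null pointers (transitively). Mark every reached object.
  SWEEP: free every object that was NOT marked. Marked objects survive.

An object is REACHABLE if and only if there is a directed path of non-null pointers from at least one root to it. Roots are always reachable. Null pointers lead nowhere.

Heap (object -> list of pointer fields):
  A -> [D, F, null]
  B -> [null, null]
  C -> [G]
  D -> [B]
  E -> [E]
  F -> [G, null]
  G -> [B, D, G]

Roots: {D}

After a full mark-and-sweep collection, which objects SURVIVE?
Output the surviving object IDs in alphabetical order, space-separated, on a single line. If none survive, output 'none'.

Roots: D
Mark D: refs=B, marked=D
Mark B: refs=null null, marked=B D
Unmarked (collected): A C E F G

Answer: B D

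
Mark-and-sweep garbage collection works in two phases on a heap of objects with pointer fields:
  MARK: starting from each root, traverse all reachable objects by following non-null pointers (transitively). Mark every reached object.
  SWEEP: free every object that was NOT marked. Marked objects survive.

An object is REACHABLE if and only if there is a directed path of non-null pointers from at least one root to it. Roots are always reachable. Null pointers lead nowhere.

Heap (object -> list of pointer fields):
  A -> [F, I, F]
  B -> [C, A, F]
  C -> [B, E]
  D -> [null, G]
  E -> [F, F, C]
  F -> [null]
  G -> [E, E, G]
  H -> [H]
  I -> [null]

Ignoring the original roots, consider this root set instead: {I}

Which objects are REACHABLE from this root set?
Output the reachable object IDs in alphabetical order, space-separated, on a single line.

Roots: I
Mark I: refs=null, marked=I
Unmarked (collected): A B C D E F G H

Answer: I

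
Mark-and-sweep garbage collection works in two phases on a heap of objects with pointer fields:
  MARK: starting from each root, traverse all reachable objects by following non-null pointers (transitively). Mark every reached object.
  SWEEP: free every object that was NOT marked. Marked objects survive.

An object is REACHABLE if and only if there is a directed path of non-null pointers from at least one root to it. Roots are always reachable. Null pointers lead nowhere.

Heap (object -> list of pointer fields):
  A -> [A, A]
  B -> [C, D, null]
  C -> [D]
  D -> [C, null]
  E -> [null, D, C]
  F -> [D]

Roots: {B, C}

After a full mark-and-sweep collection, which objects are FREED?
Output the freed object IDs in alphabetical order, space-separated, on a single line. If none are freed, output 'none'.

Roots: B C
Mark B: refs=C D null, marked=B
Mark C: refs=D, marked=B C
Mark D: refs=C null, marked=B C D
Unmarked (collected): A E F

Answer: A E F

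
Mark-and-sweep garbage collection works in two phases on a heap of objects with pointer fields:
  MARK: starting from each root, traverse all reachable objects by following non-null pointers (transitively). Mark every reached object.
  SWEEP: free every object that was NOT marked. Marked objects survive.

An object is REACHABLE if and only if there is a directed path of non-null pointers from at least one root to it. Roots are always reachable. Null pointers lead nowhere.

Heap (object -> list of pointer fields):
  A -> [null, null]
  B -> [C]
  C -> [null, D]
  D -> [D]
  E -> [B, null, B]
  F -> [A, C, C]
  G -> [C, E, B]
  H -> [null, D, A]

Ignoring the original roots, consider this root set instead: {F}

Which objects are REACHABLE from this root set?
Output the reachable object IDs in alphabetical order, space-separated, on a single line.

Roots: F
Mark F: refs=A C C, marked=F
Mark A: refs=null null, marked=A F
Mark C: refs=null D, marked=A C F
Mark D: refs=D, marked=A C D F
Unmarked (collected): B E G H

Answer: A C D F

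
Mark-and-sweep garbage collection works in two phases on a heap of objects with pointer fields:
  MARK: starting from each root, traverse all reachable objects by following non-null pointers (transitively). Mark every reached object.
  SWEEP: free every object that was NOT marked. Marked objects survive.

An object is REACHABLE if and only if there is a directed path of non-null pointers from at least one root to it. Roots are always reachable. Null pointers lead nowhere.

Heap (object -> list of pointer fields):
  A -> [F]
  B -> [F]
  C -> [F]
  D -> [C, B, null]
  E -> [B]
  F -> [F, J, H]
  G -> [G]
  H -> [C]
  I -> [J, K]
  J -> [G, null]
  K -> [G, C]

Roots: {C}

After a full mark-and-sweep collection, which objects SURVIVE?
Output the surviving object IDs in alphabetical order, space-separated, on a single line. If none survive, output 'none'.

Answer: C F G H J

Derivation:
Roots: C
Mark C: refs=F, marked=C
Mark F: refs=F J H, marked=C F
Mark J: refs=G null, marked=C F J
Mark H: refs=C, marked=C F H J
Mark G: refs=G, marked=C F G H J
Unmarked (collected): A B D E I K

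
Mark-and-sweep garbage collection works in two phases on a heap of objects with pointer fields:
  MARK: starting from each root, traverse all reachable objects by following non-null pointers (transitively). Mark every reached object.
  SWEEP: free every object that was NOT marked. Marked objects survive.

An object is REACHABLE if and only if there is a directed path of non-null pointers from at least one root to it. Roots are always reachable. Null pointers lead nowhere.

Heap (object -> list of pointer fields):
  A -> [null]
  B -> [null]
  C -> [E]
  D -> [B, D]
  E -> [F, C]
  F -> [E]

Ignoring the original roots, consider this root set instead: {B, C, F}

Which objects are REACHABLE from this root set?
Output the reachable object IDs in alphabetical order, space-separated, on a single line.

Roots: B C F
Mark B: refs=null, marked=B
Mark C: refs=E, marked=B C
Mark F: refs=E, marked=B C F
Mark E: refs=F C, marked=B C E F
Unmarked (collected): A D

Answer: B C E F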